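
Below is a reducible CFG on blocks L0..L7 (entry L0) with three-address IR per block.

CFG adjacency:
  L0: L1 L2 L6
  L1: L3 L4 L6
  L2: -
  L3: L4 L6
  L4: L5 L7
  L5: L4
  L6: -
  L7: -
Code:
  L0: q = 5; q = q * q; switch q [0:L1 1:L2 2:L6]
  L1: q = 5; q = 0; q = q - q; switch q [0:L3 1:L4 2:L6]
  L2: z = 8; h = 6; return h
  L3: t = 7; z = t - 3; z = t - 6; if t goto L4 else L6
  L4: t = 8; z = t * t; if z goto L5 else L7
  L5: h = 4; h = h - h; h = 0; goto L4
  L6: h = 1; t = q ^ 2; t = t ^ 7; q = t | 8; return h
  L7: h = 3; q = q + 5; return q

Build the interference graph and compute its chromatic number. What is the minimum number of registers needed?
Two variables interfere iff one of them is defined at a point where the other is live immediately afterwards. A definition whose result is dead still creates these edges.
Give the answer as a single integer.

Answer: 3

Analysis:
Per-block:
  L0 def {q} use ∅
  L1 def {q} use ∅
  L2 def {h,z} use ∅
  L3 def {t,z} use ∅
  L4 def {t,z} use ∅
  L5 def {h} use ∅
  L6 def {h,q,t} use {q}
  L7 def {h,q} use {q}

Backward fixpoint:
  live L0: ∅→{q}
  live L1: ∅→{q}
  live L2: ∅→∅
  live L3: {q}→{q}
  live L4: {q}→{q}
  live L5: {q}→{q}
  live L6: {q}→∅
  live L7: {q}→∅

Conflict graph:
  h — {q,t}
  q — {h,t,z}
  t — {h,q,z}
  z — {q,t}

Colouring:
  clique {h,q,t} ⇒ need ≥ 3
  3-colouring: R0={q}  R1={t}  R2={h,z}
  χ = 3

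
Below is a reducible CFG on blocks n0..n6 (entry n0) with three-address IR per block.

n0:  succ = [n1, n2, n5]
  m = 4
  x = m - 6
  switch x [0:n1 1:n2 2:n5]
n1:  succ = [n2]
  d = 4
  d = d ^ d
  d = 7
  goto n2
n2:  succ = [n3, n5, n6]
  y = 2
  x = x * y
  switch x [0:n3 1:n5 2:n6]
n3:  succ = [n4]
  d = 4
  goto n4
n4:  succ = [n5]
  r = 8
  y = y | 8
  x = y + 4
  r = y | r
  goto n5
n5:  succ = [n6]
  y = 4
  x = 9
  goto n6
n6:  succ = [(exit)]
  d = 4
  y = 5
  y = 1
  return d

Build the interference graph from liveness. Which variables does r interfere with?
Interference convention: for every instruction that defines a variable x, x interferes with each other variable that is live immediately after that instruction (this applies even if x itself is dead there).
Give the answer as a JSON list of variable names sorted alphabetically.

Block summaries:
  n0: def={m,x} ue=∅
  n1: def={d} ue=∅
  n2: def={x,y} ue={x}
  n3: def={d} ue=∅
  n4: def={r,x,y} ue={y}
  n5: def={x,y} ue=∅
  n6: def={d,y} ue=∅

Live sets:
  n0 li=∅ lo={x}
  n1 li={x} lo={x}
  n2 li={x} lo={y}
  n3 li={y} lo={y}
  n4 li={y} lo=∅
  n5 li=∅ lo=∅
  n6 li=∅ lo=∅

Interference:
  d↔{x,y}
  m↔∅
  r↔{x,y}
  x↔{d,r,y}
  y↔{d,r,x}

N(r) = ["x", "y"]

Answer: ["x", "y"]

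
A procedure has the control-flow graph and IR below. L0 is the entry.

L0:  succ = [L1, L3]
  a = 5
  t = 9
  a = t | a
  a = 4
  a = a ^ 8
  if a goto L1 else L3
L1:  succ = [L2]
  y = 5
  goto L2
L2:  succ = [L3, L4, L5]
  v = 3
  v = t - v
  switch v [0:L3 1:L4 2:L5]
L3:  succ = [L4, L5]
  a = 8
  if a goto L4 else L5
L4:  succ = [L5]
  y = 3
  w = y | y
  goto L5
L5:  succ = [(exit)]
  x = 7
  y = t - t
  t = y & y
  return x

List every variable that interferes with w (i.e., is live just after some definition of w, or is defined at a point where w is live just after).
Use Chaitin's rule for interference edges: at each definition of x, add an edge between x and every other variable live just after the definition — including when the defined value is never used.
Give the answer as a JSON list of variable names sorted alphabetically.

def/use:
  L0: def={a,t} ue=∅
  L1: def={y} ue=∅
  L2: def={v} ue={t}
  L3: def={a} ue=∅
  L4: def={w,y} ue=∅
  L5: def={t,x,y} ue={t}

Backward fixpoint:
  live L0: ∅→{t}
  live L1: {t}→{t}
  live L2: {t}→{t}
  live L3: {t}→{t}
  live L4: {t}→{t}
  live L5: {t}→∅

Interference:
  a — {t}
  t — {a,v,w,x,y}
  v — {t}
  w — {t}
  x — {t,y}
  y — {t,x}

N(w) = ["t"]

Answer: ["t"]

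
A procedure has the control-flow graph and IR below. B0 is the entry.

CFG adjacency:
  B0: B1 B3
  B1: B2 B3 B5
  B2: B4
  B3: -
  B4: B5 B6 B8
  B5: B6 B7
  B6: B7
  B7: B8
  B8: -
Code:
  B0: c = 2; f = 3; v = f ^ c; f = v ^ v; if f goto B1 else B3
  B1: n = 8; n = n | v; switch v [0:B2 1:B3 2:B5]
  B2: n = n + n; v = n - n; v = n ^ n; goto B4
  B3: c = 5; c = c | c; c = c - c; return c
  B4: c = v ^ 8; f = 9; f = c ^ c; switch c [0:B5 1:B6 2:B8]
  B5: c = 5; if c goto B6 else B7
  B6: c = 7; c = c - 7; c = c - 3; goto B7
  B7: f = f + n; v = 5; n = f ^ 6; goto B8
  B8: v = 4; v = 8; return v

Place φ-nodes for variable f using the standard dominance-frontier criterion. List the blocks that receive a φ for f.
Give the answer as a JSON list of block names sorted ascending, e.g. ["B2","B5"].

Answer: ["B5", "B6", "B7", "B8"]

Derivation:
idom tree: B1←B0 B2←B1 B3←B0 B4←B2 B5←B1 B6←B1 B7←B1 B8←B1
Dom at joins:
  B3: preds {B0,B1}: {B0} ∩ {B0,B1} = {B0}; idom=B0
  B5: preds {B1,B4}: {B0,B1} ∩ {B0,B1,B2,B4} = {B0,B1}; idom=B1
  B6: preds {B4,B5}: {B0,B1,B2,B4} ∩ {B0,B1,B5} = {B0,B1}; idom=B1
  B7: preds {B5,B6}: {B0,B1,B5} ∩ {B0,B1,B6} = {B0,B1}; idom=B1
  B8: preds {B4,B7}: {B0,B1,B2,B4} ∩ {B0,B1,B7} = {B0,B1}; idom=B1

Frontier:
  B3←B0: walk · to B0
  B3←B1: walk B1 to B0
  B5←B1: walk · to B1
  B5←B4: walk B4→B2 to B1
  B6←B4: walk B4→B2 to B1
  B6←B5: walk B5 to B1
  B7←B5: walk B5 to B1
  B7←B6: walk B6 to B1
  B8←B4: walk B4→B2 to B1
  B8←B7: walk B7 to B1
  B0: DF=∅
  B1: DF={B3}
  B2: DF={B5,B6,B8}
  B3: DF=∅
  B4: DF={B5,B6,B8}
  B5: DF={B6,B7}
  B6: DF={B7}
  B7: DF={B8}
  B8: DF=∅

φ for f: defs {B0,B4,B7}
  DF⁺ = {B5,B6,B7,B8}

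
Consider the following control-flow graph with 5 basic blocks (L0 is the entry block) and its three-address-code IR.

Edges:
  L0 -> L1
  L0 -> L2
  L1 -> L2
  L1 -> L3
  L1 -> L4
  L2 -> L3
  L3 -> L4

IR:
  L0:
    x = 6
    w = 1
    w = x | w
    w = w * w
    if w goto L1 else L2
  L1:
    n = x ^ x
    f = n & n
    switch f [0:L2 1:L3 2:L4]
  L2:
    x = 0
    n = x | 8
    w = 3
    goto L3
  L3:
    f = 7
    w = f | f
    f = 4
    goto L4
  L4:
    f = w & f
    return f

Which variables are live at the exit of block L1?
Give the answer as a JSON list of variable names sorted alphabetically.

def/use:
  L0: def={w,x} ue=∅
  L1: def={f,n} ue={x}
  L2: def={n,w,x} ue=∅
  L3: def={f,w} ue=∅
  L4: def={f} ue={f,w}

Liveness:
  L0 li=∅ lo={w,x}
  L1 li={w,x} lo={f,w}
  L2 li=∅ lo=∅
  L3 li=∅ lo={f,w}
  L4 li={f,w} lo=∅

live-out(L1) = ["f", "w"]

Answer: ["f", "w"]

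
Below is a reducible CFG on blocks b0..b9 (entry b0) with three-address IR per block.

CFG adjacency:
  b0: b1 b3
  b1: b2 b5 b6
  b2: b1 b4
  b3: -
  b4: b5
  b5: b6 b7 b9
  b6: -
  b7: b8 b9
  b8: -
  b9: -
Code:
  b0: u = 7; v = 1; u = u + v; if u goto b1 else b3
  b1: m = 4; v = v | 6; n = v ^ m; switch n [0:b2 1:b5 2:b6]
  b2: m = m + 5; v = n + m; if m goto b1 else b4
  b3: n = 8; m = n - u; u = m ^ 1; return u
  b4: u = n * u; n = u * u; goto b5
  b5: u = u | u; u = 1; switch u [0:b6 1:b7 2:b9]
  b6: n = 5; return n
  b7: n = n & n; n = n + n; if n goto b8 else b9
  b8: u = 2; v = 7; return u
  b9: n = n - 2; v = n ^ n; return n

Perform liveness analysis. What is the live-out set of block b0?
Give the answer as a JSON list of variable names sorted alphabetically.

def/use:
  b0: {u,v} / ∅
  b1: {m,n,v} / {v}
  b2: {m,v} / {m,n}
  b3: {m,n,u} / {u}
  b4: {n,u} / {n,u}
  b5: {u} / {u}
  b6: {n} / ∅
  b7: {n} / {n}
  b8: {u,v} / ∅
  b9: {n,v} / {n}

Backward fixpoint:
  b0: in=∅ out={u,v}
  b1: in={u,v} out={m,n,u}
  b2: in={m,n,u} out={n,u,v}
  b3: in={u} out=∅
  b4: in={n,u} out={n,u}
  b5: in={n,u} out={n}
  b6: in=∅ out=∅
  b7: in={n} out={n}
  b8: in=∅ out=∅
  b9: in={n} out=∅

live-out(b0) = ["u", "v"]

Answer: ["u", "v"]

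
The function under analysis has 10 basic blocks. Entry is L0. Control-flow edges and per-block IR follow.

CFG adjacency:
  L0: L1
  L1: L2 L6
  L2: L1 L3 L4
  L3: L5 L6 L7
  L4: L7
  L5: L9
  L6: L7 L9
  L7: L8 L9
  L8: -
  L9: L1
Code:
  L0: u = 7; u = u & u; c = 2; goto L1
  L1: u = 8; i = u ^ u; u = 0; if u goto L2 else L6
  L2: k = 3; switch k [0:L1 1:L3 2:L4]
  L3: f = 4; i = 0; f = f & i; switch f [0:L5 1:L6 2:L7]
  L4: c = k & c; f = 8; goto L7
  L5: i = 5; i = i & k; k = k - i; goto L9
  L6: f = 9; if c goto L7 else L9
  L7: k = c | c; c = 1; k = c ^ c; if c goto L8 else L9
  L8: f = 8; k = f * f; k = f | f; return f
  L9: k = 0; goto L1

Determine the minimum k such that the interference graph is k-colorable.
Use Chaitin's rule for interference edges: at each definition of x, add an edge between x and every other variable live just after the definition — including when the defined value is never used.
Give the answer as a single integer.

def/use:
  L0: def={c,u} ue=∅
  L1: def={i,u} ue=∅
  L2: def={k} ue=∅
  L3: def={f,i} ue=∅
  L4: def={c,f} ue={c,k}
  L5: def={i,k} ue={k}
  L6: def={f} ue={c}
  L7: def={c,k} ue={c}
  L8: def={f,k} ue=∅
  L9: def={k} ue=∅

Backward fixpoint:
  L0: in=∅ out={c}
  L1: in={c} out={c}
  L2: in={c} out={c,k}
  L3: in={c,k} out={c,k}
  L4: in={c,k} out={c}
  L5: in={c,k} out={c}
  L6: in={c} out={c}
  L7: in={c} out={c}
  L8: in=∅ out=∅
  L9: in={c} out={c}

Interference:
  c — {f,i,k,u}
  f — {c,i,k}
  i — {c,f,k}
  k — {c,f,i}
  u — {c}

Chromatic number:
  {c,f,i,k} pairwise interfere (4-clique) ⇒ χ ≥ 4
  4-colouring: R0={c}  R1={f,u}  R2={i}  R3={k}
  χ = 4

Answer: 4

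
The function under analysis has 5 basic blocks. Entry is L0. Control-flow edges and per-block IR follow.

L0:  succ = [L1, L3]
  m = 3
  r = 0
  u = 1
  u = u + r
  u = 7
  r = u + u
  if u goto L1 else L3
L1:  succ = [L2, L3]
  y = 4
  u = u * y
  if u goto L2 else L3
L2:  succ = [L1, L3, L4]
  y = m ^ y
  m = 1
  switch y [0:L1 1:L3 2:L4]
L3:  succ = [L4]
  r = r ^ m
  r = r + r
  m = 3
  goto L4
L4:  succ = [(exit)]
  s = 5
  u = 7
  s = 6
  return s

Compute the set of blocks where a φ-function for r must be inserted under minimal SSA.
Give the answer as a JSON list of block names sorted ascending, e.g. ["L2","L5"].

idom tree: L1←L0 L2←L1 L3←L0 L4←L0
Dom at joins:
  L1: preds {L0,L2}: {L0} ∩ {L0,L1,L2} = {L0}; idom=L0
  L3: preds {L0,L1,L2}: {L0} ∩ {L0,L1} ∩ {L0,L1,L2} = {L0}; idom=L0
  L4: preds {L2,L3}: {L0,L1,L2} ∩ {L0,L3} = {L0}; idom=L0

DF derivation:
  join L1 pred L0: · stop@L0
  join L1 pred L2: L2→L1 stop@L0
  join L3 pred L0: · stop@L0
  join L3 pred L1: L1 stop@L0
  join L3 pred L2: L2→L1 stop@L0
  join L4 pred L2: L2→L1 stop@L0
  join L4 pred L3: L3 stop@L0
  DF(L0)=∅
  DF(L1)={L1,L3,L4}
  DF(L2)={L1,L3,L4}
  DF(L3)={L4}
  DF(L4)=∅

φ for r: defs {L0,L3}
  DF⁺ = {L4}

Answer: ["L4"]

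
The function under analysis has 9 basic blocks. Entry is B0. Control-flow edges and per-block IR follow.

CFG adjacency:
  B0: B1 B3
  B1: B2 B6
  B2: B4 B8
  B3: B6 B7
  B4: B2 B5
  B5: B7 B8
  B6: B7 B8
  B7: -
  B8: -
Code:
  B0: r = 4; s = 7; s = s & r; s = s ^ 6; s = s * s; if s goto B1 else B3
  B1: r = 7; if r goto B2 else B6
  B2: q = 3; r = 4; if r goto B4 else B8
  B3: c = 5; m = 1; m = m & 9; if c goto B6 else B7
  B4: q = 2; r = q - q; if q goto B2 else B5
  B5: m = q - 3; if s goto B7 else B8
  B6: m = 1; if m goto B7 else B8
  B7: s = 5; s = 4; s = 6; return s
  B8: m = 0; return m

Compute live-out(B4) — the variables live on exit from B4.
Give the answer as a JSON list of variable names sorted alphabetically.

Answer: ["q", "s"]

Working:
Block summaries:
  B0: {r,s} / ∅
  B1: {r} / ∅
  B2: {q,r} / ∅
  B3: {c,m} / ∅
  B4: {q,r} / ∅
  B5: {m} / {q,s}
  B6: {m} / ∅
  B7: {s} / ∅
  B8: {m} / ∅

Liveness:
  B0: in=∅ out={s}
  B1: in={s} out={s}
  B2: in={s} out={s}
  B3: in=∅ out=∅
  B4: in={s} out={q,s}
  B5: in={q,s} out=∅
  B6: in=∅ out=∅
  B7: in=∅ out=∅
  B8: in=∅ out=∅

live-out(B4) = ["q", "s"]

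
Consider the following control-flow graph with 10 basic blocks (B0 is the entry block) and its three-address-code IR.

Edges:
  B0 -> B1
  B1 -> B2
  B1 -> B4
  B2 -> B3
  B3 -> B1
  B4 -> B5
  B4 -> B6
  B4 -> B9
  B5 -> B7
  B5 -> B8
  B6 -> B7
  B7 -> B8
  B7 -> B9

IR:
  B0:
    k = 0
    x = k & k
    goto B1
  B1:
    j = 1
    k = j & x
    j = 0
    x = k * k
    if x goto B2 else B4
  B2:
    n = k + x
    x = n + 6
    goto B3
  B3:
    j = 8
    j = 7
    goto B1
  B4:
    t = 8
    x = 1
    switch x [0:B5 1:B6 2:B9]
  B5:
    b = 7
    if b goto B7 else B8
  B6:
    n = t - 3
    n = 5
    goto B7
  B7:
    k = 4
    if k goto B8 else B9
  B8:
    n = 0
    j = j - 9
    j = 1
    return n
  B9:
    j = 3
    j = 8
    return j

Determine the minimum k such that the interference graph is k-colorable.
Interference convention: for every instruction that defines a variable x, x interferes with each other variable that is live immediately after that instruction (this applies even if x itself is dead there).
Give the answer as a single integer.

Answer: 3

Analysis:
Block summaries:
  B0: def={k,x} ue=∅
  B1: def={j,k,x} ue={x}
  B2: def={n,x} ue={k,x}
  B3: def={j} ue=∅
  B4: def={t,x} ue=∅
  B5: def={b} ue=∅
  B6: def={n} ue={t}
  B7: def={k} ue=∅
  B8: def={j,n} ue={j}
  B9: def={j} ue=∅

Live sets:
  B0: in=∅ out={x}
  B1: in={x} out={j,k,x}
  B2: in={k,x} out={x}
  B3: in={x} out={x}
  B4: in={j} out={j,t}
  B5: in={j} out={j}
  B6: in={j,t} out={j}
  B7: in={j} out={j}
  B8: in={j} out=∅
  B9: in=∅ out=∅

Interference:
  b — {j}
  j — {b,k,n,t,x}
  k — {j,x}
  n — {j}
  t — {j,x}
  x — {j,k,t}

Colouring:
  lower bound: {j,k,x} mutually conflict ⇒ χ ≥ 3
  3-colouring: r0={j}  r1={b,n,x}  r2={k,t}
  χ = 3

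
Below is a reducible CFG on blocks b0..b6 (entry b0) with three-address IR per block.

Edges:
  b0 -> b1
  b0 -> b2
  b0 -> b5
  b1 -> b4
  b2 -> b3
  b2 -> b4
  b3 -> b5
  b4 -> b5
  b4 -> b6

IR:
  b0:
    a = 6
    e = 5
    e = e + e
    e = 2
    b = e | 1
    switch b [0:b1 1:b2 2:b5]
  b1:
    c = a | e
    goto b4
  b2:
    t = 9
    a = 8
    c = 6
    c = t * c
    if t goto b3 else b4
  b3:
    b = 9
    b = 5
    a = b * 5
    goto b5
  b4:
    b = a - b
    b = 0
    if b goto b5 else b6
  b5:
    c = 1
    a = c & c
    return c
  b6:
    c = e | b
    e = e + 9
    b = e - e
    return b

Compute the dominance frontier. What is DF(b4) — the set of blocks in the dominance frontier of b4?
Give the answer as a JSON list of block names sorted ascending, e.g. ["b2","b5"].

Answer: ["b5"]

Derivation:
idom tree: b1←b0 b2←b0 b3←b2 b4←b0 b5←b0 b6←b4
Dom at joins:
  b4: preds {b1,b2}: {b0,b1} ∩ {b0,b2} = {b0}; idom=b0
  b5: preds {b0,b3,b4}: {b0} ∩ {b0,b2,b3} ∩ {b0,b4} = {b0}; idom=b0

DF derivation:
  join b4 pred b1: b1 stop@b0
  join b4 pred b2: b2 stop@b0
  join b5 pred b0: · stop@b0
  join b5 pred b3: b3→b2 stop@b0
  join b5 pred b4: b4 stop@b0
  DF(b0)=∅
  DF(b1)={b4}
  DF(b2)={b4,b5}
  DF(b3)={b5}
  DF(b4)={b5}
  DF(b5)=∅
  DF(b6)=∅

DF(b4) = ["b5"]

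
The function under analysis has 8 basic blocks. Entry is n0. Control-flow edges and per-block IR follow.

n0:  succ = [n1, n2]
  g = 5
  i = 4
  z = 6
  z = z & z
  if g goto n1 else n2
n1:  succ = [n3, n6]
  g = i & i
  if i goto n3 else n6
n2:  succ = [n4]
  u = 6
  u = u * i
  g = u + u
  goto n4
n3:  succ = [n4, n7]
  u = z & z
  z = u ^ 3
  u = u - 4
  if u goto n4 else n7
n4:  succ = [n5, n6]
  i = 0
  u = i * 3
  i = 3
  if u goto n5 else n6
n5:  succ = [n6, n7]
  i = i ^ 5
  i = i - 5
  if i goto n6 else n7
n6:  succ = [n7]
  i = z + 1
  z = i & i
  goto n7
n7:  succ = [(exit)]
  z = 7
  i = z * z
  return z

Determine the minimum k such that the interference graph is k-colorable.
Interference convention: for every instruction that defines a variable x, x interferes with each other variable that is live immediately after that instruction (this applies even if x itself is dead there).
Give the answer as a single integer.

Answer: 3

Analysis:
def/use:
  n0: def={g,i,z} ue=∅
  n1: def={g} ue={i}
  n2: def={g,u} ue={i}
  n3: def={u,z} ue={z}
  n4: def={i,u} ue=∅
  n5: def={i} ue={i}
  n6: def={i,z} ue={z}
  n7: def={i,z} ue=∅

Backward fixpoint:
  live n0: ∅→{i,z}
  live n1: {i,z}→{z}
  live n2: {i,z}→{z}
  live n3: {z}→{z}
  live n4: {z}→{i,z}
  live n5: {i,z}→{z}
  live n6: {z}→∅
  live n7: ∅→∅

Conflict graph:
  g: {i,z}
  i: {g,u,z}
  u: {i,z}
  z: {g,i,u}

Chromatic number:
  lower bound: {g,i,z} mutually conflict ⇒ χ ≥ 3
  3-colouring: c0={i}  c1={z}  c2={g,u}
  χ = 3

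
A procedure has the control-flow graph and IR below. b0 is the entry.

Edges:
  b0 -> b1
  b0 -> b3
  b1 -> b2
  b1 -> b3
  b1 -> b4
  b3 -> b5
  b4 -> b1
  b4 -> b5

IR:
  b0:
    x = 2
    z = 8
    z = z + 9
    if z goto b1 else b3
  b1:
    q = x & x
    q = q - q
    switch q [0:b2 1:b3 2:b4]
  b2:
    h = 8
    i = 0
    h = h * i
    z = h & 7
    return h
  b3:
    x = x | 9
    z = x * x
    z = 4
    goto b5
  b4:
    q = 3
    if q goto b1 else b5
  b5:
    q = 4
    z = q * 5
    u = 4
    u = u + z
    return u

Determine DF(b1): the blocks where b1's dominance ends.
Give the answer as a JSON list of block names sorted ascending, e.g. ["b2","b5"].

Answer: ["b1", "b3", "b5"]

Derivation:
idom tree: b1←b0 b2←b1 b3←b0 b4←b1 b5←b0
Dom at joins:
  b1: preds {b0,b4}: {b0} ∩ {b0,b1,b4} = {b0}; idom=b0
  b3: preds {b0,b1}: {b0} ∩ {b0,b1} = {b0}; idom=b0
  b5: preds {b3,b4}: {b0,b3} ∩ {b0,b1,b4} = {b0}; idom=b0

DF derivation:
  b1←b0: walk · to b0
  b1←b4: walk b4→b1 to b0
  b3←b0: walk · to b0
  b3←b1: walk b1 to b0
  b5←b3: walk b3 to b0
  b5←b4: walk b4→b1 to b0
  b0 → ∅
  b1 → {b1,b3,b5}
  b2 → ∅
  b3 → {b5}
  b4 → {b1,b5}
  b5 → ∅

DF(b1) = ["b1", "b3", "b5"]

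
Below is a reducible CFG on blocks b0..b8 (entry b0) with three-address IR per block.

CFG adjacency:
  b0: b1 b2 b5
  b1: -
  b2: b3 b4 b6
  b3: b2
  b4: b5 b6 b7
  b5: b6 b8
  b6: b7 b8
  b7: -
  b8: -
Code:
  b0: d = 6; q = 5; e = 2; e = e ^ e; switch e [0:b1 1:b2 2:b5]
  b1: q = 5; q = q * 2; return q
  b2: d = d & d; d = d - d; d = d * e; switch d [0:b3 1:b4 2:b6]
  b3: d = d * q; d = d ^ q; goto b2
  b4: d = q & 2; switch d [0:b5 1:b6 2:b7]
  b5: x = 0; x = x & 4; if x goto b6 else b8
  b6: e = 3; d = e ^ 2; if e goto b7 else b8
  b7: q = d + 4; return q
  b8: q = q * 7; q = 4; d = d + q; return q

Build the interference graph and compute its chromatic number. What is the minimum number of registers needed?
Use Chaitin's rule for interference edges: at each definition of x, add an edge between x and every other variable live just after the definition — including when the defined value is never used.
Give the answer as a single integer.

Per-block:
  b0: {d,e,q} / ∅
  b1: {q} / ∅
  b2: {d} / {d,e}
  b3: {d} / {d,q}
  b4: {d} / {q}
  b5: {x} / ∅
  b6: {d,e} / ∅
  b7: {q} / {d}
  b8: {d,q} / {d,q}

Liveness:
  b0: in=∅ out={d,e,q}
  b1: in=∅ out=∅
  b2: in={d,e,q} out={d,e,q}
  b3: in={d,e,q} out={d,e,q}
  b4: in={q} out={d,q}
  b5: in={d,q} out={d,q}
  b6: in={q} out={d,q}
  b7: in={d} out=∅
  b8: in={d,q} out=∅

Conflict graph:
  d — {e,q,x}
  e — {d,q}
  q — {d,e,x}
  x — {d,q}

Colouring:
  clique {d,e,q} ⇒ need ≥ 3
  assign d→c0 e→c2 q→c1 x→c2 — no edge inside a register ⇒ χ ≤ 3
  χ = 3

Answer: 3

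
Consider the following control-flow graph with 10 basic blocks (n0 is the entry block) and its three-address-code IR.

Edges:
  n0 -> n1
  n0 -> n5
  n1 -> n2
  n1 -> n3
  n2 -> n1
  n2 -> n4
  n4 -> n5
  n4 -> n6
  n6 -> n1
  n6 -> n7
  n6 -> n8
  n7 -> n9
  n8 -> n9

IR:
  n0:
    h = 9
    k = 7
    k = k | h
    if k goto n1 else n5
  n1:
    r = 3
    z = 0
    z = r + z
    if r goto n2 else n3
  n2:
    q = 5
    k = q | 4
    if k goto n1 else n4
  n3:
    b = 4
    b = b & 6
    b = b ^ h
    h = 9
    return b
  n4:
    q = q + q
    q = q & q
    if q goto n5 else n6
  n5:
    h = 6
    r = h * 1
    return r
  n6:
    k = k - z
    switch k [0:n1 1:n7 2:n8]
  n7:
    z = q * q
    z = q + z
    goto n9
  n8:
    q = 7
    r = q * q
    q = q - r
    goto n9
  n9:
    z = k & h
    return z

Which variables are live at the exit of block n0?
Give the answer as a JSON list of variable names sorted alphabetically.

Answer: ["h"]

Analysis:
Per-block:
  n0: {h,k} / ∅
  n1: {r,z} / ∅
  n2: {k,q} / ∅
  n3: {b,h} / {h}
  n4: {q} / {q}
  n5: {h,r} / ∅
  n6: {k} / {k,z}
  n7: {z} / {q}
  n8: {q,r} / ∅
  n9: {z} / {h,k}

Live sets:
  live n0: ∅→{h}
  live n1: {h}→{h,z}
  live n2: {h,z}→{h,k,q,z}
  live n3: {h}→∅
  live n4: {h,k,q,z}→{h,k,q,z}
  live n5: ∅→∅
  live n6: {h,k,q,z}→{h,k,q}
  live n7: {h,k,q}→{h,k}
  live n8: {h,k}→{h,k}
  live n9: {h,k}→∅

live-out(n0) = ["h"]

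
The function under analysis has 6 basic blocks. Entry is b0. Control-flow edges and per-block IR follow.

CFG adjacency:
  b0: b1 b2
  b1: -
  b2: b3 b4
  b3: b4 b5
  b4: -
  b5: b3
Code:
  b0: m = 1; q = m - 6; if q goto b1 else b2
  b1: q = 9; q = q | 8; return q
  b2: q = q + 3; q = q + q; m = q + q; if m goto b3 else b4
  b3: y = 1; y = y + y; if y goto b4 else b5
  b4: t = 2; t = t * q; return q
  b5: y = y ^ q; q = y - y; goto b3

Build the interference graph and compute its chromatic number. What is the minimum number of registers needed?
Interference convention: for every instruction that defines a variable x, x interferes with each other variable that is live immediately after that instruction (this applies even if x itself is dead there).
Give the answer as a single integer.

Answer: 2

Derivation:
def/use:
  b0: def={m,q} ue=∅
  b1: def={q} ue=∅
  b2: def={m,q} ue={q}
  b3: def={y} ue=∅
  b4: def={t} ue={q}
  b5: def={q,y} ue={q,y}

Live sets:
  live b0: ∅→{q}
  live b1: ∅→∅
  live b2: {q}→{q}
  live b3: {q}→{q,y}
  live b4: {q}→∅
  live b5: {q,y}→{q}

Interference:
  m — {q}
  q — {m,t,y}
  t — {q}
  y — {q}

Chromatic number:
  {m,q} pairwise interfere (2-clique) ⇒ χ ≥ 2
  assign m→c1 q→c0 t→c1 y→c1 — no edge inside a register ⇒ χ ≤ 2
  χ = 2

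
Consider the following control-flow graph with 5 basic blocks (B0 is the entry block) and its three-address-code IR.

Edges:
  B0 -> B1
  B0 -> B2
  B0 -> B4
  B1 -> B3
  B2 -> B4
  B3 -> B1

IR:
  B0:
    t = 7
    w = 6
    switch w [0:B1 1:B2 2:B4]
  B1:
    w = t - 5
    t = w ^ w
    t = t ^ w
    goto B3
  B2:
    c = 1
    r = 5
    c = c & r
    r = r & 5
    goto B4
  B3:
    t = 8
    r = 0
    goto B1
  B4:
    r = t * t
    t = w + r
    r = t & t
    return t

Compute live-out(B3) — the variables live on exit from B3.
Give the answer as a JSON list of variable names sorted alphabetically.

Per-block:
  B0: def={t,w} ue=∅
  B1: def={t,w} ue={t}
  B2: def={c,r} ue=∅
  B3: def={r,t} ue=∅
  B4: def={r,t} ue={t,w}

Live sets:
  live B0: ∅→{t,w}
  live B1: {t}→∅
  live B2: {t,w}→{t,w}
  live B3: ∅→{t}
  live B4: {t,w}→∅

live-out(B3) = ["t"]

Answer: ["t"]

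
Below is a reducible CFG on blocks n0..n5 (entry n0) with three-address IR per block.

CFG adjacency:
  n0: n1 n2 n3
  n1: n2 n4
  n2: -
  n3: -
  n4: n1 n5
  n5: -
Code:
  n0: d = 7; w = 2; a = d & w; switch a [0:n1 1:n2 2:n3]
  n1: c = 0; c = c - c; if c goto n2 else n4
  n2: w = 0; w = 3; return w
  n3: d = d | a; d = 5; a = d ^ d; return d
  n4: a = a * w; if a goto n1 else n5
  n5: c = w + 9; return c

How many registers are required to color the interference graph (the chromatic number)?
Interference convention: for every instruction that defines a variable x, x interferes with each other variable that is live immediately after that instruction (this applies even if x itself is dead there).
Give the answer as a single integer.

Answer: 3

Working:
Block summaries:
  n0: {a,d,w} / ∅
  n1: {c} / ∅
  n2: {w} / ∅
  n3: {a,d} / {a,d}
  n4: {a} / {a,w}
  n5: {c} / {w}

Backward fixpoint:
  live n0: ∅→{a,d,w}
  live n1: {a,w}→{a,w}
  live n2: ∅→∅
  live n3: {a,d}→∅
  live n4: {a,w}→{a,w}
  live n5: {w}→∅

Interfere edges:
  a↔{c,d,w}
  c↔{a,w}
  d↔{a,w}
  w↔{a,c,d}

Colouring:
  {a,c,w} pairwise interfere (3-clique) ⇒ χ ≥ 3
  3-colouring: r0={a}  r1={w}  r2={c,d}
  χ = 3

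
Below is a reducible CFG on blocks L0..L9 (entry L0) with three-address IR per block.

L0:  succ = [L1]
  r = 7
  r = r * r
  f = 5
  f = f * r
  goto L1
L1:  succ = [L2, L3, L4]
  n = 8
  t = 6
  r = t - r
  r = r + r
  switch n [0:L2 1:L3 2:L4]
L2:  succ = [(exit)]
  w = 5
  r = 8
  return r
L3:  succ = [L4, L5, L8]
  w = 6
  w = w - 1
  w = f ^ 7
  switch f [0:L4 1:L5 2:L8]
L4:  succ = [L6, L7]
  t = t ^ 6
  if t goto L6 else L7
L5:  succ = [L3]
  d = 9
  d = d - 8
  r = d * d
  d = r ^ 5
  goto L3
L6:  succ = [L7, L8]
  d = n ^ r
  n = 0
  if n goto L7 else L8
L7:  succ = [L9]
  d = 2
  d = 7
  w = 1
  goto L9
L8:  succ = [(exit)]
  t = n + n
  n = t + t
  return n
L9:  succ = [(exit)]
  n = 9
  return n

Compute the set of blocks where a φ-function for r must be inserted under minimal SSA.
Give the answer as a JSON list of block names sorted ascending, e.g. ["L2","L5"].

Answer: ["L3", "L4", "L8"]

Analysis:
idom tree: L1←L0 L2←L1 L3←L1 L4←L1 L5←L3 L6←L4 L7←L4 L8←L1 L9←L7
Dom at joins:
  L3: preds {L1,L5}: {L0,L1} ∩ {L0,L1,L3,L5} = {L0,L1}; idom=L1
  L4: preds {L1,L3}: {L0,L1} ∩ {L0,L1,L3} = {L0,L1}; idom=L1
  L7: preds {L4,L6}: {L0,L1,L4} ∩ {L0,L1,L4,L6} = {L0,L1,L4}; idom=L4
  L8: preds {L3,L6}: {L0,L1,L3} ∩ {L0,L1,L4,L6} = {L0,L1}; idom=L1

DF derivation:
  join L3 pred L1: · stop@L1
  join L3 pred L5: L5→L3 stop@L1
  join L4 pred L1: · stop@L1
  join L4 pred L3: L3 stop@L1
  join L7 pred L4: · stop@L4
  join L7 pred L6: L6 stop@L4
  join L8 pred L3: L3 stop@L1
  join L8 pred L6: L6→L4 stop@L1
  L0 → ∅
  L1 → ∅
  L2 → ∅
  L3 → {L3,L4,L8}
  L4 → {L8}
  L5 → {L3}
  L6 → {L7,L8}
  L7 → ∅
  L8 → ∅
  L9 → ∅

φ for r: defs {L0,L1,L2,L5}
  DF⁺ = {L3,L4,L8}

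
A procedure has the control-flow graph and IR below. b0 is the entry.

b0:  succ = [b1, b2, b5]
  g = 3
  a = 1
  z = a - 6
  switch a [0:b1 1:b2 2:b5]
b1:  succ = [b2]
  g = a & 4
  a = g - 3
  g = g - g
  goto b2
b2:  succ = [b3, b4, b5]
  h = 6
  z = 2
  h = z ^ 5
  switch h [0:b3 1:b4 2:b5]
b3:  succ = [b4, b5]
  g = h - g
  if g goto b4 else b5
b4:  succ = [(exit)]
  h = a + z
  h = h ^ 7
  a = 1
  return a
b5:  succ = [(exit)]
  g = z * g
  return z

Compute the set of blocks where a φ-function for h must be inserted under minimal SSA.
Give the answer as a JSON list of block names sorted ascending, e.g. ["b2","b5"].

Answer: ["b5"]

Analysis:
idom tree: b1←b0 b2←b0 b3←b2 b4←b2 b5←b0
Join-block Dom:
  b2: preds {b0,b1}: {b0} ∩ {b0,b1} = {b0}; idom=b0
  b4: preds {b2,b3}: {b0,b2} ∩ {b0,b2,b3} = {b0,b2}; idom=b2
  b5: preds {b0,b2,b3}: {b0} ∩ {b0,b2} ∩ {b0,b2,b3} = {b0}; idom=b0

DF derivation:
  b2←b0: walk · to b0
  b2←b1: walk b1 to b0
  b4←b2: walk · to b2
  b4←b3: walk b3 to b2
  b5←b0: walk · to b0
  b5←b2: walk b2 to b0
  b5←b3: walk b3→b2 to b0
  b0 → ∅
  b1 → {b2}
  b2 → {b5}
  b3 → {b4,b5}
  b4 → ∅
  b5 → ∅

φ for h: defs {b2,b4}
  DF⁺ = {b5}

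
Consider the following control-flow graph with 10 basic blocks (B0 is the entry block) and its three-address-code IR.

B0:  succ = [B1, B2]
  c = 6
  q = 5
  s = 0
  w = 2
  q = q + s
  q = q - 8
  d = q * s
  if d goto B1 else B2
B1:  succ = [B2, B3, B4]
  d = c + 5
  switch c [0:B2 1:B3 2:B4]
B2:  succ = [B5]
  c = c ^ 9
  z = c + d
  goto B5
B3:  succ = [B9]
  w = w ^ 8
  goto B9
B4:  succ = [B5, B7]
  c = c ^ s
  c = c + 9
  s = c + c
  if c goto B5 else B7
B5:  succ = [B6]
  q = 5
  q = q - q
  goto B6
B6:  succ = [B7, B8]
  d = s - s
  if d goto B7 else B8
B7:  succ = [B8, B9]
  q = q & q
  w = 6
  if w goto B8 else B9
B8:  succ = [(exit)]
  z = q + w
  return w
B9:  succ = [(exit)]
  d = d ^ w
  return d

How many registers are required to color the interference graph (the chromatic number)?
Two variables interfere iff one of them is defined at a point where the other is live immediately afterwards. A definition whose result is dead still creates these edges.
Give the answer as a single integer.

Per-block:
  B0: {c,d,q,s,w} / ∅
  B1: {d} / {c}
  B2: {c,z} / {c,d}
  B3: {w} / {w}
  B4: {c,s} / {c,s}
  B5: {q} / ∅
  B6: {d} / {s}
  B7: {q,w} / {q}
  B8: {z} / {q,w}
  B9: {d} / {d,w}

Backward fixpoint:
  live B0: ∅→{c,d,q,s,w}
  live B1: {c,q,s,w}→{c,d,q,s,w}
  live B2: {c,d,s,w}→{s,w}
  live B3: {d,w}→{d,w}
  live B4: {c,d,q,s,w}→{d,q,s,w}
  live B5: {s,w}→{q,s,w}
  live B6: {q,s,w}→{d,q,w}
  live B7: {d,q}→{d,q,w}
  live B8: {q,w}→∅
  live B9: {d,w}→∅

Conflict graph:
  c↔{d,q,s,w}
  d↔{c,q,s,w}
  q↔{c,d,s,w}
  s↔{c,d,q,w,z}
  w↔{c,d,q,s,z}
  z↔{s,w}

Colouring:
  lower bound: {c,d,q,s,w} mutually conflict ⇒ χ ≥ 5
  assign c→c2 d→c3 q→c4 s→c0 w→c1 z→c2 — no edge inside a register ⇒ χ ≤ 5
  χ = 5

Answer: 5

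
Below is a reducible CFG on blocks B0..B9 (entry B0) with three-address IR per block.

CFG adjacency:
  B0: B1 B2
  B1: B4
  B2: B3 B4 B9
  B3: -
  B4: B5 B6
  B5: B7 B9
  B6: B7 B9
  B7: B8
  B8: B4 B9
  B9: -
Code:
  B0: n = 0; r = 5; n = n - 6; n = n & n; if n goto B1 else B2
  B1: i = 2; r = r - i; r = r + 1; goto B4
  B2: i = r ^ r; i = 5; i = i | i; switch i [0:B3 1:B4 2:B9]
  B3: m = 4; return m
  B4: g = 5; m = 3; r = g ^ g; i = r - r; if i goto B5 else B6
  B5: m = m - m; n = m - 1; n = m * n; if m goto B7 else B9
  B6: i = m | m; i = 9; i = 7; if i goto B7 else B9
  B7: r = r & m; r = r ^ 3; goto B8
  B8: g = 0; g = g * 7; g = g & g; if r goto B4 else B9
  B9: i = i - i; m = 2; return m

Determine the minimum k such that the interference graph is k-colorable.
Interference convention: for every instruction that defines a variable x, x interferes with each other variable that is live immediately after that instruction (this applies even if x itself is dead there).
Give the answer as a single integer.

Per-block:
  B0: {n,r} / ∅
  B1: {i,r} / {r}
  B2: {i} / {r}
  B3: {m} / ∅
  B4: {g,i,m,r} / ∅
  B5: {m,n} / {m}
  B6: {i} / {m}
  B7: {r} / {m,r}
  B8: {g} / {r}
  B9: {i,m} / {i}

Liveness:
  B0 li=∅ lo={r}
  B1 li={r} lo=∅
  B2 li={r} lo={i}
  B3 li=∅ lo=∅
  B4 li=∅ lo={i,m,r}
  B5 li={i,m,r} lo={i,m,r}
  B6 li={m,r} lo={i,m,r}
  B7 li={i,m,r} lo={i,r}
  B8 li={i,r} lo={i}
  B9 li={i} lo=∅

Interfere edges:
  g — {i,m,r}
  i — {g,m,n,r}
  m — {g,i,n,r}
  n — {i,m,r}
  r — {g,i,m,n}

Chromatic number:
  {g,i,m,r} pairwise interfere (4-clique) ⇒ χ ≥ 4
  assign g→R3 i→R0 m→R1 n→R3 r→R2 — no edge inside a register ⇒ χ ≤ 4
  χ = 4

Answer: 4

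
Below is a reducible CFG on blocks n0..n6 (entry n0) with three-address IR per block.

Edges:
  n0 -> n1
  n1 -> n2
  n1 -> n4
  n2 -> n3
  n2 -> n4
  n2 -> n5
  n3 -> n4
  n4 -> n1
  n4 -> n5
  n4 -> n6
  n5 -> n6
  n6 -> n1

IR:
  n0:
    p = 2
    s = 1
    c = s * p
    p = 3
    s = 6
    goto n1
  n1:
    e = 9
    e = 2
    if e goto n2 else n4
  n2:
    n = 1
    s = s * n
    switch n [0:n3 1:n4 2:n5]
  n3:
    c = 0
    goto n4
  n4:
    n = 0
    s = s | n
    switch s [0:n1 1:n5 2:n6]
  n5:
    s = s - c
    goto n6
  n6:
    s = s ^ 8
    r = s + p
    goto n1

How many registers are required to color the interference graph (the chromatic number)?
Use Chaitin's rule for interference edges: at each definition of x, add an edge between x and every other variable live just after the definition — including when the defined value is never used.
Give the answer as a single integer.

def/use:
  n0: {c,p,s} / ∅
  n1: {e} / ∅
  n2: {n,s} / {s}
  n3: {c} / ∅
  n4: {n,s} / {s}
  n5: {s} / {c,s}
  n6: {r,s} / {p,s}

Liveness:
  live n0: ∅→{c,p,s}
  live n1: {c,p,s}→{c,p,s}
  live n2: {c,p,s}→{c,p,s}
  live n3: {p,s}→{c,p,s}
  live n4: {c,p,s}→{c,p,s}
  live n5: {c,p,s}→{c,p,s}
  live n6: {c,p,s}→{c,p,s}

Conflict graph:
  c: {e,n,p,r,s}
  e: {c,p,s}
  n: {c,p,s}
  p: {c,e,n,r,s}
  r: {c,p,s}
  s: {c,e,n,p,r}

Chromatic number:
  {c,e,p,s} pairwise interfere (4-clique) ⇒ χ ≥ 4
  assign c→c0 e→c3 n→c3 p→c1 r→c3 s→c2 — no edge inside a register ⇒ χ ≤ 4
  χ = 4

Answer: 4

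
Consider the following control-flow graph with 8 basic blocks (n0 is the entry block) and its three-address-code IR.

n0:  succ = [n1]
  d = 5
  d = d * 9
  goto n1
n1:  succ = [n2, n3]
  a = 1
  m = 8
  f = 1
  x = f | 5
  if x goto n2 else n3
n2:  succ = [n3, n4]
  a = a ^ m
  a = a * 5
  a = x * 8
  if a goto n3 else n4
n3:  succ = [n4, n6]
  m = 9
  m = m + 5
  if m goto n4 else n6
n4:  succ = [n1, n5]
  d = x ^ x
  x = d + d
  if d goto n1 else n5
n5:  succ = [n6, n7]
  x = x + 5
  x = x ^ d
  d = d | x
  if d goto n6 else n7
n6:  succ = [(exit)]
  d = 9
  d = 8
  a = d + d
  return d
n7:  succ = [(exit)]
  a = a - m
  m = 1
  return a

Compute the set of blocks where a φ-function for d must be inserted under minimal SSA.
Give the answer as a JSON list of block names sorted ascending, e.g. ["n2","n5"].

Answer: ["n1", "n6"]

Working:
idom tree: n1←n0 n2←n1 n3←n1 n4←n1 n5←n4 n6←n1 n7←n5
Dom at joins:
  n1: preds {n0,n4}: {n0} ∩ {n0,n1,n4} = {n0}; idom=n0
  n3: preds {n1,n2}: {n0,n1} ∩ {n0,n1,n2} = {n0,n1}; idom=n1
  n4: preds {n2,n3}: {n0,n1,n2} ∩ {n0,n1,n3} = {n0,n1}; idom=n1
  n6: preds {n3,n5}: {n0,n1,n3} ∩ {n0,n1,n4,n5} = {n0,n1}; idom=n1

DF walk-up:
  n1←n0: walk · to n0
  n1←n4: walk n4→n1 to n0
  n3←n1: walk · to n1
  n3←n2: walk n2 to n1
  n4←n2: walk n2 to n1
  n4←n3: walk n3 to n1
  n6←n3: walk n3 to n1
  n6←n5: walk n5→n4 to n1
  DF(n0)=∅
  DF(n1)={n1}
  DF(n2)={n3,n4}
  DF(n3)={n4,n6}
  DF(n4)={n1,n6}
  DF(n5)={n6}
  DF(n6)=∅
  DF(n7)=∅

φ for d: defs {n0,n4,n5,n6}
  DF⁺ = {n1,n6}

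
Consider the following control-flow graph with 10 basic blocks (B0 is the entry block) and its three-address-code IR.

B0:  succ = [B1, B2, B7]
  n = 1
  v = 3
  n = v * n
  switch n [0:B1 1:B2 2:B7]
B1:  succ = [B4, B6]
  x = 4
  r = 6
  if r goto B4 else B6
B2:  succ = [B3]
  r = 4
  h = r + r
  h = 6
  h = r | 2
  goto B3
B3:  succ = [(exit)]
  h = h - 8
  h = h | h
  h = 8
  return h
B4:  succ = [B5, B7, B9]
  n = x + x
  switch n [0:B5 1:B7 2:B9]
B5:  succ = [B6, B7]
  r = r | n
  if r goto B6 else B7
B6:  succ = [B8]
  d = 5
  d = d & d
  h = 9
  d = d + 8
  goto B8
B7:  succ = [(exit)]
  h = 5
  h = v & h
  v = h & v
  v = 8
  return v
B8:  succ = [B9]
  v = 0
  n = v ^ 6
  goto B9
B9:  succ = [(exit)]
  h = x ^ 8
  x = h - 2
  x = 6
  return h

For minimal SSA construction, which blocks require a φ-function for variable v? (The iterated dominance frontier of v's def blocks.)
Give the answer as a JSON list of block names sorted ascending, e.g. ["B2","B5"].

Answer: ["B9"]

Derivation:
idom tree: B1←B0 B2←B0 B3←B2 B4←B1 B5←B4 B6←B1 B7←B0 B8←B6 B9←B1
Join-block Dom:
  B6: preds {B1,B5}: {B0,B1} ∩ {B0,B1,B4,B5} = {B0,B1}; idom=B1
  B7: preds {B0,B4,B5}: {B0} ∩ {B0,B1,B4} ∩ {B0,B1,B4,B5} = {B0}; idom=B0
  B9: preds {B4,B8}: {B0,B1,B4} ∩ {B0,B1,B6,B8} = {B0,B1}; idom=B1

DF walk-up:
  B6←B1: walk · to B1
  B6←B5: walk B5→B4 to B1
  B7←B0: walk · to B0
  B7←B4: walk B4→B1 to B0
  B7←B5: walk B5→B4→B1 to B0
  B9←B4: walk B4 to B1
  B9←B8: walk B8→B6 to B1
  B0: DF=∅
  B1: DF={B7}
  B2: DF=∅
  B3: DF=∅
  B4: DF={B6,B7,B9}
  B5: DF={B6,B7}
  B6: DF={B9}
  B7: DF=∅
  B8: DF={B9}
  B9: DF=∅

φ for v: defs {B0,B7,B8}
  DF⁺ = {B9}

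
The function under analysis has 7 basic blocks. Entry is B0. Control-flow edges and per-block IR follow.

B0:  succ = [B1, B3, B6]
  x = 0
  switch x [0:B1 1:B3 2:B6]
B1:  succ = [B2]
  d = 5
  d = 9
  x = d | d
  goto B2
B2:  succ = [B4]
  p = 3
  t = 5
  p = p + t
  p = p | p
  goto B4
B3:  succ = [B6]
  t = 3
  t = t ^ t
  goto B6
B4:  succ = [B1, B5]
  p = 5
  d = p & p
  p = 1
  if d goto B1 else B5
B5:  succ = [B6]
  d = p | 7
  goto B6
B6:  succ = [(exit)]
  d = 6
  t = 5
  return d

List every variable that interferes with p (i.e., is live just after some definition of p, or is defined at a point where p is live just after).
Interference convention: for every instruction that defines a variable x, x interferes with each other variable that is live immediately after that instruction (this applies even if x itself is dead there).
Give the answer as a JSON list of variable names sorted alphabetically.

Answer: ["d", "t"]

Analysis:
Block summaries:
  B0 def {x} use ∅
  B1 def {d,x} use ∅
  B2 def {p,t} use ∅
  B3 def {t} use ∅
  B4 def {d,p} use ∅
  B5 def {d} use {p}
  B6 def {d,t} use ∅

Liveness:
  live B0: ∅→∅
  live B1: ∅→∅
  live B2: ∅→∅
  live B3: ∅→∅
  live B4: ∅→{p}
  live B5: {p}→∅
  live B6: ∅→∅

Interference:
  d: {p,t}
  p: {d,t}
  t: {d,p}
  x: ∅

N(p) = ["d", "t"]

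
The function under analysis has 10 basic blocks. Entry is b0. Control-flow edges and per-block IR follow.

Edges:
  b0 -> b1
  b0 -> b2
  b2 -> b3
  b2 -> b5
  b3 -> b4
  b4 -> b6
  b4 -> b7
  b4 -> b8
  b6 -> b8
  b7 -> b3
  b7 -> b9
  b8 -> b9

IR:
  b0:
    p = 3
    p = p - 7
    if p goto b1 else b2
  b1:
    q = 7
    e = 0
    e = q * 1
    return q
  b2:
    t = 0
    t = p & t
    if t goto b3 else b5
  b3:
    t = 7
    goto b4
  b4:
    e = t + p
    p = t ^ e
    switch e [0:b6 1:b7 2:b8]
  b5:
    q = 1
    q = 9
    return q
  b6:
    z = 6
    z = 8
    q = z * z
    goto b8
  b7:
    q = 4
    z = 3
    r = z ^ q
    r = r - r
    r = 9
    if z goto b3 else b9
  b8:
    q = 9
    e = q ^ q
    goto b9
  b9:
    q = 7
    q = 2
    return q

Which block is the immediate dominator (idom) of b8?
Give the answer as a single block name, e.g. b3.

Answer: b4

Analysis:
idom tree: b1←b0 b2←b0 b3←b2 b4←b3 b5←b2 b6←b4 b7←b4 b8←b4 b9←b4
Dom at joins:
  b3: preds {b2,b7}: {b0,b2} ∩ {b0,b2,b3,b4,b7} = {b0,b2}; idom=b2
  b8: preds {b4,b6}: {b0,b2,b3,b4} ∩ {b0,b2,b3,b4,b6} = {b0,b2,b3,b4}; idom=b4
  b9: preds {b7,b8}: {b0,b2,b3,b4,b7} ∩ {b0,b2,b3,b4,b8} = {b0,b2,b3,b4}; idom=b4

idom(b8) = b4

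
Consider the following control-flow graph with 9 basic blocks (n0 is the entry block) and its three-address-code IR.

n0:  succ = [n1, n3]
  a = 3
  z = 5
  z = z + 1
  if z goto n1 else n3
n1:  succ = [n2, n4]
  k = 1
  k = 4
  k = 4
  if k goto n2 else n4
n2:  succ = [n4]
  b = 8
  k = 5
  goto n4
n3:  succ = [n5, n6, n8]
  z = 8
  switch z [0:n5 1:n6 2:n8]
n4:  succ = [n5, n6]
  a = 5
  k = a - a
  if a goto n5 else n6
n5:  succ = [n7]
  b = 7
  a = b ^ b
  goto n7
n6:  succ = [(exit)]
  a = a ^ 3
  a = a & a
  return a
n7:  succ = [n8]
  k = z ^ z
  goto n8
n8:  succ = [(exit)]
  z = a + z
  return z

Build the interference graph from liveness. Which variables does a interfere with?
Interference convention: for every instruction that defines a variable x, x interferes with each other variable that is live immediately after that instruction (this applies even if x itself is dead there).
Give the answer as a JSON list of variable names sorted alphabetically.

Per-block:
  n0: def={a,z} ue=∅
  n1: def={k} ue=∅
  n2: def={b,k} ue=∅
  n3: def={z} ue=∅
  n4: def={a,k} ue=∅
  n5: def={a,b} ue=∅
  n6: def={a} ue={a}
  n7: def={k} ue={z}
  n8: def={z} ue={a,z}

Liveness:
  n0: in=∅ out={a,z}
  n1: in={z} out={z}
  n2: in={z} out={z}
  n3: in={a} out={a,z}
  n4: in={z} out={a,z}
  n5: in={z} out={a,z}
  n6: in={a} out=∅
  n7: in={a,z} out={a,z}
  n8: in={a,z} out=∅

Interfere edges:
  a↔{k,z}
  b↔{z}
  k↔{a,z}
  z↔{a,b,k}

N(a) = ["k", "z"]

Answer: ["k", "z"]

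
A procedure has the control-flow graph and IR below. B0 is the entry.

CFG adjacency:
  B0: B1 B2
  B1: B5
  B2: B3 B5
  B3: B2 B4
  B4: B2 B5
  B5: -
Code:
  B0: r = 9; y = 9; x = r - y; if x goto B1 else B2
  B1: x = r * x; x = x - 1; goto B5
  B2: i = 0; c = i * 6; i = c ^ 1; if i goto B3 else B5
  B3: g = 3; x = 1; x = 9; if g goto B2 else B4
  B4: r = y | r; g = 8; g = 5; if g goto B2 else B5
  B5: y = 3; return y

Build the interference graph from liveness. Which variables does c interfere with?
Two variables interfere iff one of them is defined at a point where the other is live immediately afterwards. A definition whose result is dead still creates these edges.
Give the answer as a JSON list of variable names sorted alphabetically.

Answer: ["r", "y"]

Derivation:
def/use:
  B0: {r,x,y} / ∅
  B1: {x} / {r,x}
  B2: {c,i} / ∅
  B3: {g,x} / ∅
  B4: {g,r} / {r,y}
  B5: {y} / ∅

Backward fixpoint:
  B0 li=∅ lo={r,x,y}
  B1 li={r,x} lo=∅
  B2 li={r,y} lo={r,y}
  B3 li={r,y} lo={r,y}
  B4 li={r,y} lo={r,y}
  B5 li=∅ lo=∅

Interfere edges:
  c: {r,y}
  g: {r,x,y}
  i: {r,y}
  r: {c,g,i,x,y}
  x: {g,r,y}
  y: {c,g,i,r,x}

N(c) = ["r", "y"]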